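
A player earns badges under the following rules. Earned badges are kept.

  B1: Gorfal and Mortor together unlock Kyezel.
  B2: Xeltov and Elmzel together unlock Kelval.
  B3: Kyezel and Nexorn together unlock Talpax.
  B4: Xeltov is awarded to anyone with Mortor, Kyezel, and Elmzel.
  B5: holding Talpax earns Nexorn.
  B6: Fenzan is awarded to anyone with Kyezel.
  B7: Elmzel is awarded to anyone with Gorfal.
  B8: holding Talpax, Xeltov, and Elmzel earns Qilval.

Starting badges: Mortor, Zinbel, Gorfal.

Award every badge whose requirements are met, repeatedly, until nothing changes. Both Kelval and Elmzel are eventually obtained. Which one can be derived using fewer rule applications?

Elmzel

Elmzel: With Gorfal, Elmzel is earned (B7). [1 rule application]
Kelval: With Gorfal, Elmzel is earned (B7). With Gorfal and Mortor, Kyezel is earned (B1). With Mortor, Kyezel, and Elmzel, Xeltov is earned (B4). With Xeltov and Elmzel, Kelval is earned (B2). [4 rule applications]
Elmzel needs fewer.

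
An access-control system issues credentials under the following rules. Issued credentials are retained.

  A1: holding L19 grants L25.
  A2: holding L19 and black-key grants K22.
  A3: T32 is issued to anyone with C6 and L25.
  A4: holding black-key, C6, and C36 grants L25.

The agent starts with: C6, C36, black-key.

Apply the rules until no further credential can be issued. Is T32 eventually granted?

Holding black-key, C6, and C36 grants L25 (A4).
Holding C6 and L25 grants T32 (A3).

Yes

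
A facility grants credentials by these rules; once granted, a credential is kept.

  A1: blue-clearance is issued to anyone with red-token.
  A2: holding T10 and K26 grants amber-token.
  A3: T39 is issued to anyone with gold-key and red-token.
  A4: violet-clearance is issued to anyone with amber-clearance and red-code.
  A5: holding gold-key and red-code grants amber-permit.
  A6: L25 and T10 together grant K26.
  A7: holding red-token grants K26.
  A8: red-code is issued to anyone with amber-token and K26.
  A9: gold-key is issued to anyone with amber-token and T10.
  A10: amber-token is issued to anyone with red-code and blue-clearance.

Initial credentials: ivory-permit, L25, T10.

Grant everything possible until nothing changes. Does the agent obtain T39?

T39 would need gold-key and red-token (A3), but red-token is never granted.

No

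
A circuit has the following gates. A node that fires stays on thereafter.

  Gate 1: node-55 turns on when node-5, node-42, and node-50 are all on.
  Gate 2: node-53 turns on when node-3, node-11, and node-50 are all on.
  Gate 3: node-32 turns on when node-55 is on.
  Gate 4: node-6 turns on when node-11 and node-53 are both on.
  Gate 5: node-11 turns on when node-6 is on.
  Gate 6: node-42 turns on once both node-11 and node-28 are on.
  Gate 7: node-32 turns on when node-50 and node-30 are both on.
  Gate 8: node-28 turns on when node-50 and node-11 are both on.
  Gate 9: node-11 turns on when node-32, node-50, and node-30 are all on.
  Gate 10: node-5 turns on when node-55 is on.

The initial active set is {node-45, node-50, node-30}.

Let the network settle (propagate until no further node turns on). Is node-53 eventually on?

No

node-53 would need node-3, node-11, and node-50 (Gate 2), but node-3 never turns on.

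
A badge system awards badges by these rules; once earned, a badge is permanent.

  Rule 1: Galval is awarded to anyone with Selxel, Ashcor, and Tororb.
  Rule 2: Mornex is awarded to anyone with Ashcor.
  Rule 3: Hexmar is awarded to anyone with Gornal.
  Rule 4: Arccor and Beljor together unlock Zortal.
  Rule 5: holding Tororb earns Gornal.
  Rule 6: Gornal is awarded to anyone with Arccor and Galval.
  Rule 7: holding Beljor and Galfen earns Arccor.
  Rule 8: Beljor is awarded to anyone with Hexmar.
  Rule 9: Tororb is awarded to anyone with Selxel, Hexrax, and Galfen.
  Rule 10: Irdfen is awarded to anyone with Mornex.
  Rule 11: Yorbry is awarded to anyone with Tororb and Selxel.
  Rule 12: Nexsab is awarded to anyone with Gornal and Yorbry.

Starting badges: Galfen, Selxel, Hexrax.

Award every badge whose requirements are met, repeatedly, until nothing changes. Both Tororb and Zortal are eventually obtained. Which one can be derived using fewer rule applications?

Tororb

Tororb: With Selxel, Hexrax, and Galfen, Tororb is earned (Rule 9). [1 rule application]
Zortal: With Selxel, Hexrax, and Galfen, Tororb is earned (Rule 9). With Tororb, Gornal is earned (Rule 5). With Gornal, Hexmar is earned (Rule 3). With Hexmar, Beljor is earned (Rule 8). With Beljor and Galfen, Arccor is earned (Rule 7). With Arccor and Beljor, Zortal is earned (Rule 4). [6 rule applications]
Tororb needs fewer.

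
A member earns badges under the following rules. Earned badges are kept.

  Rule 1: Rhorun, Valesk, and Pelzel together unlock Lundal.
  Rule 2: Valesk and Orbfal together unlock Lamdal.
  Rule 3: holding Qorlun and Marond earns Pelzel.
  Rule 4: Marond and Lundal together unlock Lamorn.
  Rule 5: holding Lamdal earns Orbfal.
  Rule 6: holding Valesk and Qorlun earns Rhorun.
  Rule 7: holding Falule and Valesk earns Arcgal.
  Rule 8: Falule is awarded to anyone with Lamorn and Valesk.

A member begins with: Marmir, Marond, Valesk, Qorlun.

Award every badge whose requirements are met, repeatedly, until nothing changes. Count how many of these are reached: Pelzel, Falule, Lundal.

With Qorlun and Marond, Pelzel is earned (Rule 3).
With Valesk and Qorlun, Rhorun is earned (Rule 6).
With Rhorun, Valesk, and Pelzel, Lundal is earned (Rule 1).
With Marond and Lundal, Lamorn is earned (Rule 4).
With Lamorn and Valesk, Falule is earned (Rule 8).
Pelzel: reached.
Falule: reached.
Lundal: reached.
All 3 are reached.

3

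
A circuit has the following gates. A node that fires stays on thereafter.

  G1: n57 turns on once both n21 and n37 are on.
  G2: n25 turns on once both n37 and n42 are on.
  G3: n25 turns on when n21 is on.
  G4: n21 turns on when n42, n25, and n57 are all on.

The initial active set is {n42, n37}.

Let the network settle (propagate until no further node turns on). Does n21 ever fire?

n21 would need n42, n25, and n57 (G4), but n57 never turns on.

No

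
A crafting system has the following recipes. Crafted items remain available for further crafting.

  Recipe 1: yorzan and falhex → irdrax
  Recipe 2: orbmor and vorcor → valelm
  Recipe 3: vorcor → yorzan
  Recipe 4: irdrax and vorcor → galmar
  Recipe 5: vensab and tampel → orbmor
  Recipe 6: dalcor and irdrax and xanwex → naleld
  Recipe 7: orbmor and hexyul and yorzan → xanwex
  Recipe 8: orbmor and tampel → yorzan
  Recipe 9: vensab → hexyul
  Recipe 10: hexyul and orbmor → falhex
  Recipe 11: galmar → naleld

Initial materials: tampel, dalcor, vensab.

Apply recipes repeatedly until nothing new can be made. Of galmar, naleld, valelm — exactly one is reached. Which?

naleld

Using Recipe 5, vensab and tampel make orbmor.
vensab → hexyul (Recipe 9).
orbmor and tampel → yorzan (Recipe 8).
Using Recipe 10, hexyul and orbmor make falhex.
orbmor and hexyul and yorzan → xanwex (Recipe 7).
Using Recipe 1, yorzan and falhex make irdrax.
dalcor and irdrax and xanwex → naleld (Recipe 6).
galmar would need irdrax and vorcor (Recipe 4), but vorcor is never obtained. valelm would need orbmor and vorcor (Recipe 2), but vorcor is never obtained.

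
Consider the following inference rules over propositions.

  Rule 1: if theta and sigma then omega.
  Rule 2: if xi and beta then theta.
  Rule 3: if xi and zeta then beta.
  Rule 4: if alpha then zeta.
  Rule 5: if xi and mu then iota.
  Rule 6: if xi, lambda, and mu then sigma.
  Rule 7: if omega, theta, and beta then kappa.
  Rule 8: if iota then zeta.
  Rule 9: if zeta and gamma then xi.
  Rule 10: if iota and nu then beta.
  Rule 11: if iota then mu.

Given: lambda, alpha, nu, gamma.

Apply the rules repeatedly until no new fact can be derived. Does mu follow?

No

mu would need iota (Rule 11), but iota is never established.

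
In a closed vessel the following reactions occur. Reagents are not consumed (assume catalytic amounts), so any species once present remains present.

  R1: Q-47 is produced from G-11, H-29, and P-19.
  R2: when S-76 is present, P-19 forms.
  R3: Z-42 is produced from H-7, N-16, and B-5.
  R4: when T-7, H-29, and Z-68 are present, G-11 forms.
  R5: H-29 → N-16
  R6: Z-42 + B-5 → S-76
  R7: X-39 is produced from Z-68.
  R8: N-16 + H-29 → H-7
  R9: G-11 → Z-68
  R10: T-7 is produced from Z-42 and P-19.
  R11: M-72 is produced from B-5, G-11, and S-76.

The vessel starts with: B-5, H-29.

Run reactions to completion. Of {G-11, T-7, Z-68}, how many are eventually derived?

1

H-29 present → N-16 forms (R5).
N-16 and H-29 present → H-7 forms (R8).
H-7, N-16, and B-5 present → Z-42 forms (R3).
Z-42 and B-5 present → S-76 forms (R6).
S-76 present → P-19 forms (R2).
Z-42 and P-19 present → T-7 forms (R10).
G-11 would need T-7, H-29, and Z-68 (R4), but Z-68 never forms.
T-7: reached.
Z-68 would need G-11 (R9), but G-11 never forms.
Reached: T-7 — 1 of the 3.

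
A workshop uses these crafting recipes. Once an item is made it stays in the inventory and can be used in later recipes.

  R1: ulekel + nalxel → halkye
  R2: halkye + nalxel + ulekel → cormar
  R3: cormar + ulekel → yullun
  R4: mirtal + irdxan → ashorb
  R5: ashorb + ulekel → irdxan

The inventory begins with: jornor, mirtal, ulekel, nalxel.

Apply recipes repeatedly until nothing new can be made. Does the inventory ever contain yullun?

Yes

Using R1, ulekel and nalxel make halkye.
halkye + nalxel + ulekel → cormar (R2).
Using R3, cormar and ulekel make yullun.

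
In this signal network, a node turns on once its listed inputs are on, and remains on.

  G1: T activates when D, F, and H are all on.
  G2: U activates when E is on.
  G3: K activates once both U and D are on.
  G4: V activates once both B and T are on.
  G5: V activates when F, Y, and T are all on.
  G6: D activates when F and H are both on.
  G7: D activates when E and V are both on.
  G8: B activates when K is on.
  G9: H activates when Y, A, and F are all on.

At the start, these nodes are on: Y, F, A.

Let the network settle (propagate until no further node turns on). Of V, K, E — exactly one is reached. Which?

G9: Y, A, and F on → H on.
F and H are on, so D activates (G6).
D, F, and H are on, so T activates (G1).
G5: F, Y, and T on → V on.
K would need U and D (G3), but U never turns on. No rule produces E, and it is not given.

V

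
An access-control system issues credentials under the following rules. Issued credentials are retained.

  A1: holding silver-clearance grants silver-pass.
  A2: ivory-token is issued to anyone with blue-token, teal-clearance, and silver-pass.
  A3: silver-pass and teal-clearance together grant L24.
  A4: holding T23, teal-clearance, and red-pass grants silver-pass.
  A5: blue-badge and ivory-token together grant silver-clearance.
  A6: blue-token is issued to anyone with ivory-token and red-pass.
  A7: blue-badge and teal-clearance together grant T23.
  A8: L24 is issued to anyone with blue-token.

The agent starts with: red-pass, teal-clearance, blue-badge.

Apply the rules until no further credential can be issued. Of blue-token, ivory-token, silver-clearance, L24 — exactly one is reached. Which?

Holding blue-badge and teal-clearance grants T23 (A7).
Holding T23, teal-clearance, and red-pass grants silver-pass (A4).
Holding silver-pass and teal-clearance grants L24 (A3).
ivory-token would need blue-token, teal-clearance, and silver-pass (A2), but blue-token is never granted. blue-token would need ivory-token and red-pass (A6), but ivory-token is never granted. silver-clearance would need blue-badge and ivory-token (A5), but ivory-token is never granted.

L24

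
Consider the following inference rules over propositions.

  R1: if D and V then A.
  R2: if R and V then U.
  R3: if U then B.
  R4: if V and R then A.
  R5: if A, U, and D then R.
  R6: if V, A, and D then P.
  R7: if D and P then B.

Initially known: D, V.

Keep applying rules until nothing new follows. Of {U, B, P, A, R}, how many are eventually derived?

D and V hold, so A follows (R1).
V, A, and D hold, so P follows (R6).
From D and P, R7 gives B.
U would need R and V (R2), but R is never established.
B: reached.
P: reached.
A: reached.
R would need A, U, and D (R5), but U is never established.
Reached: B, P, and A — 3 of the 5.

3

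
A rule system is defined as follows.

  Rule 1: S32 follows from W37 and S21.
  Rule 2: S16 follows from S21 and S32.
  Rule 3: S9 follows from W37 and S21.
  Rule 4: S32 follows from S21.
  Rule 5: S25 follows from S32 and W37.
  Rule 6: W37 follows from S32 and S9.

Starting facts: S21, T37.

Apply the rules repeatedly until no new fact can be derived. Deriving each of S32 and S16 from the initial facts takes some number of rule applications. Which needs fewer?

S32: S21 holds, so S32 follows (Rule 4). [1 rule application]
S16: From S21, Rule 4 gives S32. S21 and S32 hold, so S16 follows (Rule 2). [2 rule applications]
S32 needs fewer.

S32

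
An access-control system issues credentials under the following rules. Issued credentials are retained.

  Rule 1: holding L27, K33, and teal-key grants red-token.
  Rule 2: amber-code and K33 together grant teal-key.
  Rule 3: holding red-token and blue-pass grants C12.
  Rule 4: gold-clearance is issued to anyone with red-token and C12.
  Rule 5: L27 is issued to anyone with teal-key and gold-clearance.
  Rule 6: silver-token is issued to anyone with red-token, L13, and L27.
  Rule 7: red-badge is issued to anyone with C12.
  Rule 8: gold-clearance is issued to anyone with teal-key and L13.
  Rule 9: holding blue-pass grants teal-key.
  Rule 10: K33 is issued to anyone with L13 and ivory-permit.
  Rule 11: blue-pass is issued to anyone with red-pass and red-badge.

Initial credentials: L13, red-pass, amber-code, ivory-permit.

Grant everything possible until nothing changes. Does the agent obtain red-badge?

No

red-badge would need C12 (Rule 7), but C12 is never granted.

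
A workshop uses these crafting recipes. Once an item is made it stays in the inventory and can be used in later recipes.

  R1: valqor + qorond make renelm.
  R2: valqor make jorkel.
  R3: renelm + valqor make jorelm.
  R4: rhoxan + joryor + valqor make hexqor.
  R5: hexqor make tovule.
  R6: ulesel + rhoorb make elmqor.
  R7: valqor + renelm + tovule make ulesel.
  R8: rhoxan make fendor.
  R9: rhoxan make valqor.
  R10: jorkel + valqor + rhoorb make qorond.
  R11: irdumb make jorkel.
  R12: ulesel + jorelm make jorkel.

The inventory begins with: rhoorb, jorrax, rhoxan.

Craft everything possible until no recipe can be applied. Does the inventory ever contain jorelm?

Yes

rhoxan → valqor (R9).
Using R2, valqor makes jorkel.
jorkel + valqor + rhoorb → qorond (R10).
valqor + qorond → renelm (R1).
renelm + valqor → jorelm (R3).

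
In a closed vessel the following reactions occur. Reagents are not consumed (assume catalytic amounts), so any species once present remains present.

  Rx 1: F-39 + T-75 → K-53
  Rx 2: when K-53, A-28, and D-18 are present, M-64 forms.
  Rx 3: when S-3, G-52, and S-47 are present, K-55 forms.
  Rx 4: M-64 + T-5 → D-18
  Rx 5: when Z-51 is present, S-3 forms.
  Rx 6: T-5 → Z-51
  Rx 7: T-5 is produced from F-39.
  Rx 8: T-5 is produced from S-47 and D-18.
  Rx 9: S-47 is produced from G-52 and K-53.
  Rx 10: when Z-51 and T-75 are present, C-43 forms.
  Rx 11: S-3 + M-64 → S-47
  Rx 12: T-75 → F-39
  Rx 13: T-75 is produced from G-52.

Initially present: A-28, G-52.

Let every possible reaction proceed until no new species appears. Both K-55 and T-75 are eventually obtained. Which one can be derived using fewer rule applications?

T-75: G-52 present → T-75 forms (Rx 13). [1 rule application]
K-55: G-52 present → T-75 forms (Rx 13). T-75 present → F-39 forms (Rx 12). F-39 present → T-5 forms (Rx 7). F-39 and T-75 present → K-53 forms (Rx 1). T-5 present → Z-51 forms (Rx 6). G-52 and K-53 present → S-47 forms (Rx 9). Z-51 present → S-3 forms (Rx 5). S-3, G-52, and S-47 present → K-55 forms (Rx 3). [8 rule applications]
T-75 needs fewer.

T-75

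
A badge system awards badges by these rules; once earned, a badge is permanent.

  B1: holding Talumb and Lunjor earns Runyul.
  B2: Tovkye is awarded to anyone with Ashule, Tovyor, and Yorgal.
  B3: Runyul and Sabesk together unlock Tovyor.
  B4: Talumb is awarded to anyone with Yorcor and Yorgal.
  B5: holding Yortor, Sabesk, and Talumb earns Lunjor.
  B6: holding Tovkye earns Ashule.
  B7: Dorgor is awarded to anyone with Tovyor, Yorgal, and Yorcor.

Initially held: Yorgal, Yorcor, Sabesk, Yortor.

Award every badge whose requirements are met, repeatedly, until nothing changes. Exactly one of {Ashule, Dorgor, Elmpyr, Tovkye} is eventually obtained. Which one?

Dorgor

With Yorcor and Yorgal, Talumb is earned (B4).
With Yortor, Sabesk, and Talumb, Lunjor is earned (B5).
With Talumb and Lunjor, Runyul is earned (B1).
With Runyul and Sabesk, Tovyor is earned (B3).
With Tovyor, Yorgal, and Yorcor, Dorgor is earned (B7).
No rule produces Elmpyr, and it is not given. Tovkye would need Ashule, Tovyor, and Yorgal (B2), but Ashule is never earned. Ashule would need Tovkye (B6), but Tovkye is never earned.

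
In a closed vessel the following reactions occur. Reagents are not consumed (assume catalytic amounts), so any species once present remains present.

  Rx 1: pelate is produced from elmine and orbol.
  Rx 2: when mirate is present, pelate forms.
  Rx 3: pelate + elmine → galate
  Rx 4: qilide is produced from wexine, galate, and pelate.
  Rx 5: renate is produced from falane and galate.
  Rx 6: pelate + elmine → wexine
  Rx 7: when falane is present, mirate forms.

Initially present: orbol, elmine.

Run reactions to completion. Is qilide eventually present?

Yes

elmine and orbol present → pelate forms (Rx 1).
pelate and elmine present → galate forms (Rx 3).
pelate and elmine present → wexine forms (Rx 6).
wexine, galate, and pelate present → qilide forms (Rx 4).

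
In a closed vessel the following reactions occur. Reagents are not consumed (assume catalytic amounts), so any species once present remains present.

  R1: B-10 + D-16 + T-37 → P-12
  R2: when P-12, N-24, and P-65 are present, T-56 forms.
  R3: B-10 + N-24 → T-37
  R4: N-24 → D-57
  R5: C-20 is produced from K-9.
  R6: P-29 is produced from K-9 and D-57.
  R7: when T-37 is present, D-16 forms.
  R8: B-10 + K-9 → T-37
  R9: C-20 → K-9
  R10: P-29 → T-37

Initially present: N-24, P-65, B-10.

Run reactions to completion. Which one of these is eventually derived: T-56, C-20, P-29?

B-10 and N-24 present → T-37 forms (R3).
T-37 present → D-16 forms (R7).
B-10, D-16, and T-37 present → P-12 forms (R1).
P-12, N-24, and P-65 present → T-56 forms (R2).
P-29 would need K-9 and D-57 (R6), but K-9 never forms. C-20 would need K-9 (R5), but K-9 never forms.

T-56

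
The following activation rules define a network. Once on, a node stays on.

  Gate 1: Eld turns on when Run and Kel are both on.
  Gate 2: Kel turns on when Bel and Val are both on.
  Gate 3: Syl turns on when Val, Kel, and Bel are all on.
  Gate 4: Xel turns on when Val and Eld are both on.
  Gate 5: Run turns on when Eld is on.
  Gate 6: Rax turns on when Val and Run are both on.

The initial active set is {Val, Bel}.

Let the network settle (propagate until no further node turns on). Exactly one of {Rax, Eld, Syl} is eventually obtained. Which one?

Syl

Bel and Val are on, so Kel turns on (Gate 2).
Val, Kel, and Bel are on, so Syl turns on (Gate 3).
Rax would need Val and Run (Gate 6), but Run never turns on. Eld would need Run and Kel (Gate 1), but Run never turns on.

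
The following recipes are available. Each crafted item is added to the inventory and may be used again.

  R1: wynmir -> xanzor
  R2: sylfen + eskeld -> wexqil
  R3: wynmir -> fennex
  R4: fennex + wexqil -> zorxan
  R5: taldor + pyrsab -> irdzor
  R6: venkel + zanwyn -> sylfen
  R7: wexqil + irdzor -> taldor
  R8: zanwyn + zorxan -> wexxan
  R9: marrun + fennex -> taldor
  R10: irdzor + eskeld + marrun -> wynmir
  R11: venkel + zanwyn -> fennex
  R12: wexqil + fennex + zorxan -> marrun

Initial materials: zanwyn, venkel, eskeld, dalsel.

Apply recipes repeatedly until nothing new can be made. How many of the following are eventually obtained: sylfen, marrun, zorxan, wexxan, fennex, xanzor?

venkel + zanwyn -> sylfen (R6).
venkel + zanwyn -> fennex (R11).
sylfen + eskeld -> wexqil (R2).
fennex + wexqil -> zorxan (R4).
wexqil + fennex + zorxan -> marrun (R12).
zanwyn + zorxan -> wexxan (R8).
sylfen: reached.
marrun: reached.
zorxan: reached.
wexxan: reached.
fennex: reached.
xanzor would need wynmir (R1), but wynmir is never obtained.
Reached: sylfen, marrun, zorxan, wexxan, and fennex — 5 of the 6.

5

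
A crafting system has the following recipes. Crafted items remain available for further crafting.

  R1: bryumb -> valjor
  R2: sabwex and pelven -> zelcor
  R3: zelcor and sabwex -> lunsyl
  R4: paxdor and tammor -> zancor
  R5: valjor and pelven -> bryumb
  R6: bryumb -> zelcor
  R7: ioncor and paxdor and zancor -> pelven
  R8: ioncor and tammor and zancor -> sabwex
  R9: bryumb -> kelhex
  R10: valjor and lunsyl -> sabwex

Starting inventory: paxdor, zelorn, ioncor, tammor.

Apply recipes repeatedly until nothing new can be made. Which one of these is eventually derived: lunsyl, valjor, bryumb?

paxdor and tammor -> zancor (R4).
Using R8, ioncor, tammor, and zancor make sabwex.
Using R7, ioncor, paxdor, and zancor make pelven.
sabwex and pelven -> zelcor (R2).
zelcor and sabwex -> lunsyl (R3).
valjor would need bryumb (R1), but bryumb is never obtained. bryumb would need valjor and pelven (R5), but valjor is never obtained.

lunsyl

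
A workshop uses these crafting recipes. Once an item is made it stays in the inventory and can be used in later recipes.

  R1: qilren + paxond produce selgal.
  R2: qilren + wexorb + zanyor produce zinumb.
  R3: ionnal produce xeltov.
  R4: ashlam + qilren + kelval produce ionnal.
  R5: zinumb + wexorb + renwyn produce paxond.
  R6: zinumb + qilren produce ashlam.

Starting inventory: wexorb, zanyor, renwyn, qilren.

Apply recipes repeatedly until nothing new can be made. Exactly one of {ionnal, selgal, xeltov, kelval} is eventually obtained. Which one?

selgal

Using R2, qilren, wexorb, and zanyor make zinumb.
zinumb + wexorb + renwyn → paxond (R5).
Using R1, qilren and paxond make selgal.
No rule produces kelval, and it is not given. ionnal would need ashlam, qilren, and kelval (R4), but kelval is never obtained. xeltov would need ionnal (R3), but ionnal is never obtained.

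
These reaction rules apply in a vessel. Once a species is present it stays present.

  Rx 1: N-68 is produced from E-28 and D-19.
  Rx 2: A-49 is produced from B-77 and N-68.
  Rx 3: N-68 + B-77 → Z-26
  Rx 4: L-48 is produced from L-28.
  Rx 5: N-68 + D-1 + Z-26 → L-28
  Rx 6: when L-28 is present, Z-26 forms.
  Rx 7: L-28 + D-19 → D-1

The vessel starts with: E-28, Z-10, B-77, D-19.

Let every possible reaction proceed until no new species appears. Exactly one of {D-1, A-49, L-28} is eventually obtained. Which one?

A-49

E-28 and D-19 present → N-68 forms (Rx 1).
B-77 and N-68 present → A-49 forms (Rx 2).
D-1 would need L-28 and D-19 (Rx 7), but L-28 never forms. L-28 would need N-68, D-1, and Z-26 (Rx 5), but D-1 never forms.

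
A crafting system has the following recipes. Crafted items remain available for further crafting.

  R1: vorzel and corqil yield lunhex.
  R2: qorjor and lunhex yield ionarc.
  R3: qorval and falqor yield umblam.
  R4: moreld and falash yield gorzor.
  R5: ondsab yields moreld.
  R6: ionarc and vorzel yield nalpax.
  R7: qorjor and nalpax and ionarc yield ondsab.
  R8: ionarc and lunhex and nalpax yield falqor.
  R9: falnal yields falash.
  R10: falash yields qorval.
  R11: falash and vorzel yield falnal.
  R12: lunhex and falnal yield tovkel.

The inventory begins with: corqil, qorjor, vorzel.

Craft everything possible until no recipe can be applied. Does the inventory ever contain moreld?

Yes

vorzel and corqil → lunhex (R1).
qorjor and lunhex → ionarc (R2).
Using R6, ionarc and vorzel make nalpax.
qorjor and nalpax and ionarc → ondsab (R7).
Using R5, ondsab makes moreld.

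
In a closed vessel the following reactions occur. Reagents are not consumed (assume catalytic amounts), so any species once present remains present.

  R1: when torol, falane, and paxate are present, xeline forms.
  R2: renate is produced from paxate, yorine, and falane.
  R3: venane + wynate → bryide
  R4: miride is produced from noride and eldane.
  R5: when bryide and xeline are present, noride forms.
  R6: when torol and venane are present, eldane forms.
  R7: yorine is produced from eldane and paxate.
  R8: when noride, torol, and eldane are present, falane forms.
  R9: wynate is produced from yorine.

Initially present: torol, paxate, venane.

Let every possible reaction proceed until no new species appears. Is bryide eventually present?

Yes

torol and venane present → eldane forms (R6).
eldane and paxate present → yorine forms (R7).
yorine present → wynate forms (R9).
venane and wynate present → bryide forms (R3).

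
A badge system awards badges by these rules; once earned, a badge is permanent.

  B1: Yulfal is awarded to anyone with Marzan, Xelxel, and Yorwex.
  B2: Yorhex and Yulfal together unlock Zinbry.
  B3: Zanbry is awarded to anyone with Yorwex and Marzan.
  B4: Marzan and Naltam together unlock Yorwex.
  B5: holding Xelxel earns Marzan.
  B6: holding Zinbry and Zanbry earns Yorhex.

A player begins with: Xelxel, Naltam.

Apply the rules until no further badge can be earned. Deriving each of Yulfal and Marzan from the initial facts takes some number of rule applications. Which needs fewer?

Marzan

Marzan: With Xelxel, Marzan is earned (B5). [1 rule application]
Yulfal: With Xelxel, Marzan is earned (B5). With Marzan and Naltam, Yorwex is earned (B4). With Marzan, Xelxel, and Yorwex, Yulfal is earned (B1). [3 rule applications]
Marzan needs fewer.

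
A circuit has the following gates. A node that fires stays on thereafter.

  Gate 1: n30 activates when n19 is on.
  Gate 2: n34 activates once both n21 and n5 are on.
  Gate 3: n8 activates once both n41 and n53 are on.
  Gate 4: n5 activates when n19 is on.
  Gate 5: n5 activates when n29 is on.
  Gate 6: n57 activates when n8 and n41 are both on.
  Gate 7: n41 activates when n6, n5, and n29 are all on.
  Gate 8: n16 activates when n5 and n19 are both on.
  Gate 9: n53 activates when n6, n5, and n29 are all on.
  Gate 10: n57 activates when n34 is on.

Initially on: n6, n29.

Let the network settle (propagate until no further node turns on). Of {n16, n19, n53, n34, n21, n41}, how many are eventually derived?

n29 is on, so n5 activates (Gate 5).
Gate 7: n6, n5, and n29 on → n41 on.
Gate 9: n6, n5, and n29 on → n53 on.
n16 would need n5 and n19 (Gate 8), but n19 never turns on.
No rule produces n19, and it is not given.
n53: reached.
n34 would need n21 and n5 (Gate 2), but n21 never turns on.
No rule produces n21, and it is not given.
n41: reached.
Reached: n53 and n41 — 2 of the 6.

2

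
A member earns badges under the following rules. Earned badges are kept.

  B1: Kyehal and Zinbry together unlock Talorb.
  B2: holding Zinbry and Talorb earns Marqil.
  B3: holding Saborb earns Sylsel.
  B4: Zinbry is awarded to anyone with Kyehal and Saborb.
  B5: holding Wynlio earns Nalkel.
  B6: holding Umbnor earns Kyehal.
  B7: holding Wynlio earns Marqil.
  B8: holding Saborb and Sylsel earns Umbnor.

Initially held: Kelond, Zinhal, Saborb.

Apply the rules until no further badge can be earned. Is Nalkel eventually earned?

Nalkel would need Wynlio (B5), but Wynlio is never earned.

No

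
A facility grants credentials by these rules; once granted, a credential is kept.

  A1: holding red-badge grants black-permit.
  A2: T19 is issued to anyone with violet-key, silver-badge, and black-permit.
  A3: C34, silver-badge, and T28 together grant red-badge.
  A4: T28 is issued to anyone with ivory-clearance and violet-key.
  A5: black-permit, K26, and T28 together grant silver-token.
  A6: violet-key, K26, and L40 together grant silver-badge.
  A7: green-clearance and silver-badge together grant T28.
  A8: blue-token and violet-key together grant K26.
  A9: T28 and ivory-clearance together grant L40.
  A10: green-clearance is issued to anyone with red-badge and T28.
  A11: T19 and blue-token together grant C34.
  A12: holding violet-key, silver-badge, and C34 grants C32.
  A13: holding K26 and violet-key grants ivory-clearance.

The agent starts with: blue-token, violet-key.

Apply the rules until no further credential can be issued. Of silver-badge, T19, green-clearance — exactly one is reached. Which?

silver-badge

Holding blue-token and violet-key grants K26 (A8).
Holding K26 and violet-key grants ivory-clearance (A13).
Holding ivory-clearance and violet-key grants T28 (A4).
Holding T28 and ivory-clearance grants L40 (A9).
Holding violet-key, K26, and L40 grants silver-badge (A6).
T19 would need violet-key, silver-badge, and black-permit (A2), but black-permit is never granted. green-clearance would need red-badge and T28 (A10), but red-badge is never granted.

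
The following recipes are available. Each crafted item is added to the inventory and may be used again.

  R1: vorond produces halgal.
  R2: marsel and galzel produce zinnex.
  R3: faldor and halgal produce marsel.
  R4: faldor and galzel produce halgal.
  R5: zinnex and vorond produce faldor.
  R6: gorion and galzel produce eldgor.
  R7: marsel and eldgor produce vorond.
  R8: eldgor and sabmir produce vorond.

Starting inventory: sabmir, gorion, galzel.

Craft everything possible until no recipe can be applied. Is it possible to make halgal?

Using R6, gorion and galzel make eldgor.
Using R8, eldgor and sabmir make vorond.
vorond → halgal (R1).

Yes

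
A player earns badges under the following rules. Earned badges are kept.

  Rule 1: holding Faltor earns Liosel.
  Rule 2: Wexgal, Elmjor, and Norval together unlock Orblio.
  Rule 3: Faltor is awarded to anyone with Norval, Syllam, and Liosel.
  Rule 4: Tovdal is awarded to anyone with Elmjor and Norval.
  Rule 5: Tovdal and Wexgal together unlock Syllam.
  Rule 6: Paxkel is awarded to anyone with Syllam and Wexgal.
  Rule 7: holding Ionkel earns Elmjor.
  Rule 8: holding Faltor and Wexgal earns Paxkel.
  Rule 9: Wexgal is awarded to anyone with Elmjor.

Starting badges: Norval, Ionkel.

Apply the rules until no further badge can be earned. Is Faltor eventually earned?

Faltor would need Norval, Syllam, and Liosel (Rule 3), but Liosel is never earned.

No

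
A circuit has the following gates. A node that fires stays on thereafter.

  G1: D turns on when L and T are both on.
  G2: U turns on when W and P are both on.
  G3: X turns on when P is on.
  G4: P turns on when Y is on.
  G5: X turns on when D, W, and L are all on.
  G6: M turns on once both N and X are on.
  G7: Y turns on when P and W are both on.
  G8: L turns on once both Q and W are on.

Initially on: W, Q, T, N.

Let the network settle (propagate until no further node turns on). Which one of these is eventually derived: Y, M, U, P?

M

Q and W are on, so L turns on (G8).
L and T are on, so D turns on (G1).
D, W, and L are on, so X turns on (G5).
N and X are on, so M turns on (G6).
U would need W and P (G2), but P never turns on. Y would need P and W (G7), but P never turns on. P would need Y (G4), but Y never turns on.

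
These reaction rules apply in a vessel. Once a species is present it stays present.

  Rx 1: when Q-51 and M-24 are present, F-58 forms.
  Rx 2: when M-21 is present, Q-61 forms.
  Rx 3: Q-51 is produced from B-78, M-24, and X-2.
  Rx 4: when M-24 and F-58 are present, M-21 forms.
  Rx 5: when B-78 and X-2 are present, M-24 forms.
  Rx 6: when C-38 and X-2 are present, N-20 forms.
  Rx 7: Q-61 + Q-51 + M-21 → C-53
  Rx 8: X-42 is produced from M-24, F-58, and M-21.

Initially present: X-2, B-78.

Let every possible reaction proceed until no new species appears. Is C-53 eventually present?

Yes

B-78 and X-2 present → M-24 forms (Rx 5).
B-78, M-24, and X-2 present → Q-51 forms (Rx 3).
Q-51 and M-24 present → F-58 forms (Rx 1).
M-24 and F-58 present → M-21 forms (Rx 4).
M-21 present → Q-61 forms (Rx 2).
Q-61, Q-51, and M-21 present → C-53 forms (Rx 7).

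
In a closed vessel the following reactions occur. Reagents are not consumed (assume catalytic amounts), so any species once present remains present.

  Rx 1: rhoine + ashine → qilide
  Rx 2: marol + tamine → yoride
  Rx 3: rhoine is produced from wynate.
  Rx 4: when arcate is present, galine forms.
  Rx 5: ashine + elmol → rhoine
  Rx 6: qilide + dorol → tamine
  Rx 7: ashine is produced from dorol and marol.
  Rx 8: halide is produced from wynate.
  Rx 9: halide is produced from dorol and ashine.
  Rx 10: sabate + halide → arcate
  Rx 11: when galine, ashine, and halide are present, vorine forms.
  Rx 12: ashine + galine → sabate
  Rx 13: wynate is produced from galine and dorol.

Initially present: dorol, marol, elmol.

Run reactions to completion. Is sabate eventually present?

sabate would need ashine and galine (Rx 12), but galine never forms.

No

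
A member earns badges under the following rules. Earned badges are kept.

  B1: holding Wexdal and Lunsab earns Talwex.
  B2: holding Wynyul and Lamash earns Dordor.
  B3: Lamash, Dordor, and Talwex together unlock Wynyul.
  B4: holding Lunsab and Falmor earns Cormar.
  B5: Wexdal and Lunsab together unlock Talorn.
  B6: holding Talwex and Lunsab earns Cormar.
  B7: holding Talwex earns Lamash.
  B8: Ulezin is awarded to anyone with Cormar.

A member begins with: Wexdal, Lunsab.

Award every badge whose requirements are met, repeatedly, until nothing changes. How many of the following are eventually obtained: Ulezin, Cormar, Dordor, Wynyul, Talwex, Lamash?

With Wexdal and Lunsab, Talwex is earned (B1).
With Talwex, Lamash is earned (B7).
With Talwex and Lunsab, Cormar is earned (B6).
With Cormar, Ulezin is earned (B8).
Ulezin: reached.
Cormar: reached.
Dordor would need Wynyul and Lamash (B2), but Wynyul is never earned.
Wynyul would need Lamash, Dordor, and Talwex (B3), but Dordor is never earned.
Talwex: reached.
Lamash: reached.
Reached: Ulezin, Cormar, Talwex, and Lamash — 4 of the 6.

4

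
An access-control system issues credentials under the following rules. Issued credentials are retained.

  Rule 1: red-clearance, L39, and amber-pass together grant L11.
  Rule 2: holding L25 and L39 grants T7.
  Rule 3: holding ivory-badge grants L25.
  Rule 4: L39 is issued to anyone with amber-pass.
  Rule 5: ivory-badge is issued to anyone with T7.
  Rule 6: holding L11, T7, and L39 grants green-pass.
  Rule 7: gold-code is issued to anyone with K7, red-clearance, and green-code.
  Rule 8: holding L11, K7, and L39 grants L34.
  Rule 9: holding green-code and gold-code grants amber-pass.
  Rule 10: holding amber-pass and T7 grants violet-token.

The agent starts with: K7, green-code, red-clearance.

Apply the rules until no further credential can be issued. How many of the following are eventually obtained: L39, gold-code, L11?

3

Holding K7, red-clearance, and green-code grants gold-code (Rule 7).
Holding green-code and gold-code grants amber-pass (Rule 9).
Holding amber-pass grants L39 (Rule 4).
Holding red-clearance, L39, and amber-pass grants L11 (Rule 1).
L39: reached.
gold-code: reached.
L11: reached.
All 3 are reached.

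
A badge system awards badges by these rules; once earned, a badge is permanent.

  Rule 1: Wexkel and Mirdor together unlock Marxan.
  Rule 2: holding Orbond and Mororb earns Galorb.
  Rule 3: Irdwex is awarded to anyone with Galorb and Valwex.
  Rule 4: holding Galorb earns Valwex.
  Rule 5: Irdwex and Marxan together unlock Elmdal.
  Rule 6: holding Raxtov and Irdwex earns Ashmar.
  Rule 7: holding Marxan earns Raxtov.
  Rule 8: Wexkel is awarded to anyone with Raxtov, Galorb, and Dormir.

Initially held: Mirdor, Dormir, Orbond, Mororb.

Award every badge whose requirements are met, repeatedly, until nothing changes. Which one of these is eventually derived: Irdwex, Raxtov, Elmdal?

With Orbond and Mororb, Galorb is earned (Rule 2).
With Galorb, Valwex is earned (Rule 4).
With Galorb and Valwex, Irdwex is earned (Rule 3).
Elmdal would need Irdwex and Marxan (Rule 5), but Marxan is never earned. Raxtov would need Marxan (Rule 7), but Marxan is never earned.

Irdwex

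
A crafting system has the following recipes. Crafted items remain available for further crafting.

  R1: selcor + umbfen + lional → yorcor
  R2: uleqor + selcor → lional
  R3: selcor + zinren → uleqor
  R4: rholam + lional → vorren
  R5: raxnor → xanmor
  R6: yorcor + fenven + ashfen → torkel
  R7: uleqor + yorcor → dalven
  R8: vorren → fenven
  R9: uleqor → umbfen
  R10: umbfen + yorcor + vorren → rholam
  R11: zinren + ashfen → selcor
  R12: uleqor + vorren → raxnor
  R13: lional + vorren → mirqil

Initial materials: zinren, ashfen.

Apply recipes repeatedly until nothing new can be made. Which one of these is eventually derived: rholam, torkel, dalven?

dalven

Using R11, zinren and ashfen make selcor.
Using R3, selcor and zinren make uleqor.
uleqor → umbfen (R9).
Using R2, uleqor and selcor make lional.
selcor + umbfen + lional → yorcor (R1).
Using R7, uleqor and yorcor make dalven.
torkel would need yorcor, fenven, and ashfen (R6), but fenven is never obtained. rholam would need umbfen, yorcor, and vorren (R10), but vorren is never obtained.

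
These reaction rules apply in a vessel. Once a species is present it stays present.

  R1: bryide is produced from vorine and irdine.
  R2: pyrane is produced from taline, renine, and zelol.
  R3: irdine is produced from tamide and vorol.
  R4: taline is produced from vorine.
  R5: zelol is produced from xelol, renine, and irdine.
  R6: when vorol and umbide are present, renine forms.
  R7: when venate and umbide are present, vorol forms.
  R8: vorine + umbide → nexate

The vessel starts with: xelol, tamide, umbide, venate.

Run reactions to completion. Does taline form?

No

taline would need vorine (R4), but vorine never forms.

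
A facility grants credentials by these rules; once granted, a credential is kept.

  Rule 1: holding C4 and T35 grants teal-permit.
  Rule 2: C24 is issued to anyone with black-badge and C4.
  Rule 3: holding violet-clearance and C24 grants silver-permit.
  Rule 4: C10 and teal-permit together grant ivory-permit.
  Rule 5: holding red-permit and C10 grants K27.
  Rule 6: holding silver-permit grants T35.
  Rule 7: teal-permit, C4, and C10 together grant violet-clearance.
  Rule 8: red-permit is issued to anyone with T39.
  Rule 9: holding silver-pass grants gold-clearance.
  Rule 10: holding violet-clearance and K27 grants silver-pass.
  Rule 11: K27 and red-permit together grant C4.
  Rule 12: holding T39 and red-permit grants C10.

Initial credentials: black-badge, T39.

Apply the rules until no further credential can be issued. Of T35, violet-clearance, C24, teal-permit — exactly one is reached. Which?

C24

Holding T39 grants red-permit (Rule 8).
Holding T39 and red-permit grants C10 (Rule 12).
Holding red-permit and C10 grants K27 (Rule 5).
Holding K27 and red-permit grants C4 (Rule 11).
Holding black-badge and C4 grants C24 (Rule 2).
violet-clearance would need teal-permit, C4, and C10 (Rule 7), but teal-permit is never granted. T35 would need silver-permit (Rule 6), but silver-permit is never granted. teal-permit would need C4 and T35 (Rule 1), but T35 is never granted.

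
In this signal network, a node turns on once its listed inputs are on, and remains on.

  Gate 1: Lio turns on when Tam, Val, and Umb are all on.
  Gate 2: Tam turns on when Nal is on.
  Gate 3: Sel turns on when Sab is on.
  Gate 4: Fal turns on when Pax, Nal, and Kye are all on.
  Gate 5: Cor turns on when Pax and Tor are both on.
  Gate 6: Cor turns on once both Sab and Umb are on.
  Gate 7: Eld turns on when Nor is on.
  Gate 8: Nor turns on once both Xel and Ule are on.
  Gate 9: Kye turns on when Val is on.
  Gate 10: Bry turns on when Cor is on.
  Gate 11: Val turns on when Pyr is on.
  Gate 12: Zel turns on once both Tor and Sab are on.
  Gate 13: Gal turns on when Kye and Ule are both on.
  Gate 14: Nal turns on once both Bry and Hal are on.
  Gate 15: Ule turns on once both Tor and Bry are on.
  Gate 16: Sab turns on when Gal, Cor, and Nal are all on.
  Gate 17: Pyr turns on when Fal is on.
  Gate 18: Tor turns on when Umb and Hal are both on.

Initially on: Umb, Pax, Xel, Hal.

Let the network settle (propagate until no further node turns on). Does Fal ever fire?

No

Fal would need Pax, Nal, and Kye (Gate 4), but Kye never turns on.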